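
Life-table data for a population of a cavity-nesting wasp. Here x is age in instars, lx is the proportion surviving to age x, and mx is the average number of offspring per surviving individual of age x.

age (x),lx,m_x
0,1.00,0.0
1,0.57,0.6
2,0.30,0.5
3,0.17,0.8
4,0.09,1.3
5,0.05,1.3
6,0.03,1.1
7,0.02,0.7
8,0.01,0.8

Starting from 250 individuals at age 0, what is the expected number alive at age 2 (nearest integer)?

Expected survivors = N0 · l_2 = 250 × 0.30 = 75 → 75

75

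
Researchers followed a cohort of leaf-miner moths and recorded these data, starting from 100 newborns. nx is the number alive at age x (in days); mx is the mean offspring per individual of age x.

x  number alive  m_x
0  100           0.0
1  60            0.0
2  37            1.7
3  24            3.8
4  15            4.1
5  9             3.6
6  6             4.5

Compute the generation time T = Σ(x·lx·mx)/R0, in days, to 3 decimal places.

lx = nx/n0 = nx/100: 1, 0.6, 0.37, 0.24, 0.15, 0.09, 0.06
lx·mx: 0, 0, 0.629, 0.912, 0.615, 0.324, 0.27 → R0 = 2.75
x·lx·mx: 0, 0, 1.258, 2.736, 2.46, 1.62, 1.62 → Σ = 9.694
T = 9.694 / 2.75 = 3.525091… → 3.525

3.525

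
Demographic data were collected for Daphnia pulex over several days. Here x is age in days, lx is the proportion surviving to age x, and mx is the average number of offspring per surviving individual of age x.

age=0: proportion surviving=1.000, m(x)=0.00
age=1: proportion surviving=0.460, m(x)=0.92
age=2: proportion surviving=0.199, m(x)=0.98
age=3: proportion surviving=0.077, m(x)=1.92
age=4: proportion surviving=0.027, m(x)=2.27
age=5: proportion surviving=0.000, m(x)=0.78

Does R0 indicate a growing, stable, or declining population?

declining

R0 = Σ lx·mx = 0 + 0.4232 + 0.19502 + 0.14784 + 0.06129 + 0 = 0.82735
R0 < 1, so the population is declining.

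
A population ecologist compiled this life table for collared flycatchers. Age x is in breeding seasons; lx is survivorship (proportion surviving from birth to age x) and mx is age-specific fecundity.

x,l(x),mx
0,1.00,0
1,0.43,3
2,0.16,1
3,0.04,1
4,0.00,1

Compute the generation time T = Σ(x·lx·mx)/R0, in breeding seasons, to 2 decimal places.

1.16

lx·mx: 0, 1.29, 0.16, 0.04, 0 → R0 = 1.49
x·lx·mx: 0, 1.29, 0.32, 0.12, 0 → Σ = 1.73
T = 1.73 / 1.49 = 1.161074… → 1.16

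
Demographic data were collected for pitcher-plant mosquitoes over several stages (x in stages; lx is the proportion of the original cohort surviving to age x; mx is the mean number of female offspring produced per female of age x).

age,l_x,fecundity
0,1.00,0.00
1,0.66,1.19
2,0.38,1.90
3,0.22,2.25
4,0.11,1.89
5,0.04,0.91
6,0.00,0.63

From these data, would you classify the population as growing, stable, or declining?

R0 = Σ lx·mx = 0 + 0.7854 + 0.722 + 0.495 + 0.2079 + 0.0364 + 0 = 2.2467
R0 > 1, so the population is growing.

growing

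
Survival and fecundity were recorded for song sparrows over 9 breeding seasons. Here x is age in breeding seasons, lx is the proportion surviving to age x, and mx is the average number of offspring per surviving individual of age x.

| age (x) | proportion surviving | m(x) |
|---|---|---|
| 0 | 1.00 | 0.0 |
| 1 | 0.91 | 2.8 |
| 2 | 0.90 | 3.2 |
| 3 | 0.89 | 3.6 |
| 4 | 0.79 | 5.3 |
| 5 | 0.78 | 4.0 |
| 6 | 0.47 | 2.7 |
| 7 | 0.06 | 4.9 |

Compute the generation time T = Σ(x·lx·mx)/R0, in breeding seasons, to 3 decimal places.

3.425

lx·mx: 0, 2.548, 2.88, 3.204, 4.187, 3.12, 1.269, 0.294 → R0 = 17.502
x·lx·mx: 0, 2.548, 5.76, 9.612, 16.748, 15.6, 7.614, 2.058 → Σ = 59.94
T = 59.94 / 17.502 = 3.424751… → 3.425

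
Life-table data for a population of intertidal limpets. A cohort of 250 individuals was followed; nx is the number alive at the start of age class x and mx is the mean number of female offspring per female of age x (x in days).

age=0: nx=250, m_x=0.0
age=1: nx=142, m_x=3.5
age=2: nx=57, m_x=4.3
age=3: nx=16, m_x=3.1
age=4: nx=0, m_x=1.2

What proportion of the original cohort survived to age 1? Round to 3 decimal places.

l_1 = n_1/n_0 = 142/250 = 0.568 → 0.568

0.568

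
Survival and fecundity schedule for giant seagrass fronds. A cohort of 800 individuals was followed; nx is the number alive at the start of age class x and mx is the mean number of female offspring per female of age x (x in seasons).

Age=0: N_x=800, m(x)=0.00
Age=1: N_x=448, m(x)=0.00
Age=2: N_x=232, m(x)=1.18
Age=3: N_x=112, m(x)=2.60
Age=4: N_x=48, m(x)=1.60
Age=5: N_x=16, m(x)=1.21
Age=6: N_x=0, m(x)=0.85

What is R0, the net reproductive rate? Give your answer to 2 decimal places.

0.83

lx = nx/n0 = nx/800: 1, 0.56, 0.29, 0.14, 0.06, 0.02, 0
lx·mx by age: 0, 0, 0.3422, 0.364, 0.096, 0.0242, 0
R0 = Σ lx·mx = 0.8264 → 0.83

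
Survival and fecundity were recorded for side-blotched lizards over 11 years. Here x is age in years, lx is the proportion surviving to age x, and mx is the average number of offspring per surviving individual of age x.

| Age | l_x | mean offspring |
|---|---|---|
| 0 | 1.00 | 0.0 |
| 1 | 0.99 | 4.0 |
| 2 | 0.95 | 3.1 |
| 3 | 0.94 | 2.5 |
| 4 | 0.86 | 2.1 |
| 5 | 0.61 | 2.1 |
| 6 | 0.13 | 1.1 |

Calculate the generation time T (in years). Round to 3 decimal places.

lx·mx: 0, 3.96, 2.945, 2.35, 1.806, 1.281, 0.143 → R0 = 12.485
x·lx·mx: 0, 3.96, 5.89, 7.05, 7.224, 6.405, 0.858 → Σ = 31.387
T = 31.387 / 12.485 = 2.513977… → 2.514

2.514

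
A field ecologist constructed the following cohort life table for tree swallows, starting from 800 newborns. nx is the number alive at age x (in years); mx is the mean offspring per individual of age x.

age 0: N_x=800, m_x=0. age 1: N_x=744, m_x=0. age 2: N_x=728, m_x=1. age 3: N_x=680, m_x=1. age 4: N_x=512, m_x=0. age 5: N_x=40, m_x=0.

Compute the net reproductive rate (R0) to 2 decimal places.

lx = nx/n0 = nx/800: 1, 0.93, 0.91, 0.85, 0.64, 0.05
lx·mx by age: 0, 0, 0.91, 0.85, 0, 0
R0 = Σ lx·mx = 1.76 → 1.76

1.76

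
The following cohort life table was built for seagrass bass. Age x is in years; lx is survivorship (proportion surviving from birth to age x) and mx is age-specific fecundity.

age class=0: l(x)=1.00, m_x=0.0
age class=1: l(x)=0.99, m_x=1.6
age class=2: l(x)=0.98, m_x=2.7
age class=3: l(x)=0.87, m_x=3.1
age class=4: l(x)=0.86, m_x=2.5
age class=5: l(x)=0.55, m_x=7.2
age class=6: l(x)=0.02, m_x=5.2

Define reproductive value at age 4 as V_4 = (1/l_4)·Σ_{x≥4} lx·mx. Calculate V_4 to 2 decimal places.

7.23

lx·mx for x ≥ 4: 2.15, 3.96, 0.104 → sum = 6.214
V_4 = 6.214 / l_4 = 6.214 / 0.86 = 7.225581… → 7.23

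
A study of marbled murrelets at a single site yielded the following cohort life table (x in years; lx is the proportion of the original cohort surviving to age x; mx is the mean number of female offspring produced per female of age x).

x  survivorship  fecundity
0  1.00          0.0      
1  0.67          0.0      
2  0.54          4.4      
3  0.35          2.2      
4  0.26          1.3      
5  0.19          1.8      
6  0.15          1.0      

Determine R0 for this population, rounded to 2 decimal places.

3.98

lx·mx by age: 0, 0, 2.376, 0.77, 0.338, 0.342, 0.15
R0 = Σ lx·mx = 3.976 → 3.98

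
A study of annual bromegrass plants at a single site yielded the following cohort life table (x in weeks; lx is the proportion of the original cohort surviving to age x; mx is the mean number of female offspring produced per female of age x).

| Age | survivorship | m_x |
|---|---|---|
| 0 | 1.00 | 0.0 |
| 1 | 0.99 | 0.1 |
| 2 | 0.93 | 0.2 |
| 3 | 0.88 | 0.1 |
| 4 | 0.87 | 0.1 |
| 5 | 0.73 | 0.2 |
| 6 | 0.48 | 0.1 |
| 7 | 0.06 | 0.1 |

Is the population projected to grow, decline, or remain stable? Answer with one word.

R0 = Σ lx·mx = 0 + 0.099 + 0.186 + 0.088 + 0.087 + 0.146 + 0.048 + 0.006 = 0.66
R0 < 1, so the population is declining.

declining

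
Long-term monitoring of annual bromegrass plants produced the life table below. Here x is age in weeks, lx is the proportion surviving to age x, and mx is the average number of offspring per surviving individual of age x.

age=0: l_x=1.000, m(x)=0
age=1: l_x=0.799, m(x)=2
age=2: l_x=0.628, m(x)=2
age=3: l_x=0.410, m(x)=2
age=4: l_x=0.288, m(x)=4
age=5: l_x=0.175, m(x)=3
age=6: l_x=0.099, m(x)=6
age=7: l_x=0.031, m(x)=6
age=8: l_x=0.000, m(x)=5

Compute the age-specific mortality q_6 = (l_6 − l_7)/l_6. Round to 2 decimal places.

0.69

q_6 = (l_6 − l_7) / l_6 = (0.099 − 0.031) / 0.099
     = 0.068 / 0.099 = 0.686869… → 0.69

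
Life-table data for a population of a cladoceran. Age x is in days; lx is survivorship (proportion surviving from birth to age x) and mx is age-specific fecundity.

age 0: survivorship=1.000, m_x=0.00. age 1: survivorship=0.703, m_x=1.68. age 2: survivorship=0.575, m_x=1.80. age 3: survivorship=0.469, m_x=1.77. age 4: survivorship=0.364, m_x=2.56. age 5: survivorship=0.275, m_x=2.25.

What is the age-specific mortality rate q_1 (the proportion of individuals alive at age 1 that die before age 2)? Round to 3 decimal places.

q_1 = (l_1 − l_2) / l_1 = (0.703 − 0.575) / 0.703
     = 0.128 / 0.703 = 0.182077… → 0.182

0.182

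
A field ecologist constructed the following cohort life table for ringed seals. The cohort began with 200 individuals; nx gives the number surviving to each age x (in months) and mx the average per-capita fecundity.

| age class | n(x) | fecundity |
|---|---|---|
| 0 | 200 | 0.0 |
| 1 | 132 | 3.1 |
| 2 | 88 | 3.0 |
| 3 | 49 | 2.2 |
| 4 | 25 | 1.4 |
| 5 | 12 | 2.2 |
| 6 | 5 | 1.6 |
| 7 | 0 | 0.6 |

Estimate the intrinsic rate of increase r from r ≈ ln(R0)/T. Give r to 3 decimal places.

lx = nx/n0 = nx/200: 1, 0.66, 0.44, 0.245, 0.125, 0.06, 0.025, 0
R0 = Σ lx·mx = 0 + 2.046 + 1.32 + 0.539 + 0.175 + 0.132 + 0.04 + 0 = 4.252
Σ x·lx·mx = 7.903; T = 7.903/4.252 = 1.85865…
r ≈ ln(R0)/T = ln(4.252)/1.85865… = 0.77873… → 0.779

0.779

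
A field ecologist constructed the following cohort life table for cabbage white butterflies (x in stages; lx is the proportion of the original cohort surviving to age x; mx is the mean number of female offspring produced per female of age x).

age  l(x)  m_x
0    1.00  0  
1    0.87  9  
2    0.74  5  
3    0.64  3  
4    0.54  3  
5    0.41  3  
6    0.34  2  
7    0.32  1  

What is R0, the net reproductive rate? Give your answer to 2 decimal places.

17.30

lx·mx by age: 0, 7.83, 3.7, 1.92, 1.62, 1.23, 0.68, 0.32
R0 = Σ lx·mx = 17.3 → 17.30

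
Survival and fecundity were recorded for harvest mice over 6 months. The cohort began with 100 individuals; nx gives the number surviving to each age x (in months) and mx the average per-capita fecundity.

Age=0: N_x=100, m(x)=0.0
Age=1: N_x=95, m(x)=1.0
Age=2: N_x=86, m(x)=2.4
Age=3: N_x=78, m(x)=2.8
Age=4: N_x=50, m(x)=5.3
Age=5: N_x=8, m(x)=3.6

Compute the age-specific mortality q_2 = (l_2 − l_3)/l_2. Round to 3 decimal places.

lx = nx/n0 = nx/100: 1, 0.95, 0.86, 0.78, 0.5, 0.08
q_2 = (l_2 − l_3) / l_2 = (0.86 − 0.78) / 0.86
     = 0.08 / 0.86 = 0.093023… → 0.093

0.093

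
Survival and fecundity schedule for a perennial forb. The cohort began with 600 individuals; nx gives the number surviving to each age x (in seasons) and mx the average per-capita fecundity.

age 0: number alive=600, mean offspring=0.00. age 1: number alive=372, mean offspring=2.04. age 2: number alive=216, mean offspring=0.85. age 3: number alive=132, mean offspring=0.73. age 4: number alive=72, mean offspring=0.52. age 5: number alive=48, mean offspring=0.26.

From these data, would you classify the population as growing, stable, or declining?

growing

lx = nx/n0 = nx/600: 1, 0.62, 0.36, 0.22, 0.12, 0.08
R0 = Σ lx·mx = 0 + 1.2648 + 0.306 + 0.1606 + 0.0624 + 0.0208 = 1.8146
R0 > 1, so the population is growing.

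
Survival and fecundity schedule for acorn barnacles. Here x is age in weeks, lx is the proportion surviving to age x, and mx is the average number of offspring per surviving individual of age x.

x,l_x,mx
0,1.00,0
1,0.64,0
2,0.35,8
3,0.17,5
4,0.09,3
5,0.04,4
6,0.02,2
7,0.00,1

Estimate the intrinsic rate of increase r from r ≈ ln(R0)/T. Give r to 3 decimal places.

0.568

R0 = Σ lx·mx = 0 + 0 + 2.8 + 0.85 + 0.27 + 0.16 + 0.04 + 0 = 4.12
Σ x·lx·mx = 10.27; T = 10.27/4.12 = 2.49272…
r ≈ ln(R0)/T = ln(4.12)/2.49272… = 0.568… → 0.568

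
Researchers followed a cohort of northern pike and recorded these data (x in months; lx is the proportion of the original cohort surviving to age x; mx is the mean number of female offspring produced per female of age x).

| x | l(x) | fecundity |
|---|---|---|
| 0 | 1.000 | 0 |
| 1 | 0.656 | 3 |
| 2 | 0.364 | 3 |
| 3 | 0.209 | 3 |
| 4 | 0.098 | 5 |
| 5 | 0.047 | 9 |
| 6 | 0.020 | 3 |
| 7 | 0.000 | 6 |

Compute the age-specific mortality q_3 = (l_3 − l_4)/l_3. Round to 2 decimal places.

q_3 = (l_3 − l_4) / l_3 = (0.209 − 0.098) / 0.209
     = 0.111 / 0.209 = 0.5311… → 0.53

0.53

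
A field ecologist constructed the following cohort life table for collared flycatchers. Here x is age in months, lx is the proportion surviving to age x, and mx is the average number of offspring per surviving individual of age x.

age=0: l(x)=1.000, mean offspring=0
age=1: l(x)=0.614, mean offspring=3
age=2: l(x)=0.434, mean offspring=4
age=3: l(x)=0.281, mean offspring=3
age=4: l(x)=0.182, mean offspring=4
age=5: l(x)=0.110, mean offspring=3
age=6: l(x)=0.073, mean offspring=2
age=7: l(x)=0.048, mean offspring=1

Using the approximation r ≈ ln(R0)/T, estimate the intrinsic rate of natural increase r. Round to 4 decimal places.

0.7231

R0 = Σ lx·mx = 0 + 1.842 + 1.736 + 0.843 + 0.728 + 0.33 + 0.146 + 0.048 = 5.673
Σ x·lx·mx = 13.617; T = 13.617/5.673 = 2.40032…
r ≈ ln(R0)/T = ln(5.673)/2.40032… = 0.72312… → 0.7231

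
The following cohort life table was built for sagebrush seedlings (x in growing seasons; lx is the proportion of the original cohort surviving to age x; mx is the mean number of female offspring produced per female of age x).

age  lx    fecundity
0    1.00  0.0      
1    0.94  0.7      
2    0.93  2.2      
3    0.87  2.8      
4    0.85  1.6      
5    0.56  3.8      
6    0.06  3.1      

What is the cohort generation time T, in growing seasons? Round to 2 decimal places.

lx·mx: 0, 0.658, 2.046, 2.436, 1.36, 2.128, 0.186 → R0 = 8.814
x·lx·mx: 0, 0.658, 4.092, 7.308, 5.44, 10.64, 1.116 → Σ = 29.254
T = 29.254 / 8.814 = 3.319038… → 3.32

3.32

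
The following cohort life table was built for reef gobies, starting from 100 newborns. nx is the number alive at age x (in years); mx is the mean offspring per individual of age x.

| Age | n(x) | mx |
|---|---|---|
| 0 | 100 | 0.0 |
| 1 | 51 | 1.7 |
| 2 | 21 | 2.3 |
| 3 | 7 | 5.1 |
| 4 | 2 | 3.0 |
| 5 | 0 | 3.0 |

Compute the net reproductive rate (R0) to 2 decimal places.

1.77

lx = nx/n0 = nx/100: 1, 0.51, 0.21, 0.07, 0.02, 0
lx·mx by age: 0, 0.867, 0.483, 0.357, 0.06, 0
R0 = Σ lx·mx = 1.767 → 1.77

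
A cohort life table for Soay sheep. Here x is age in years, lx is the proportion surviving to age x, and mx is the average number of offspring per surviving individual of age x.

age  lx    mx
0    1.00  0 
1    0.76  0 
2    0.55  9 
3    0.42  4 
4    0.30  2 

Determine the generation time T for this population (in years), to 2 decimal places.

2.40

lx·mx: 0, 0, 4.95, 1.68, 0.6 → R0 = 7.23
x·lx·mx: 0, 0, 9.9, 5.04, 2.4 → Σ = 17.34
T = 17.34 / 7.23 = 2.39834… → 2.40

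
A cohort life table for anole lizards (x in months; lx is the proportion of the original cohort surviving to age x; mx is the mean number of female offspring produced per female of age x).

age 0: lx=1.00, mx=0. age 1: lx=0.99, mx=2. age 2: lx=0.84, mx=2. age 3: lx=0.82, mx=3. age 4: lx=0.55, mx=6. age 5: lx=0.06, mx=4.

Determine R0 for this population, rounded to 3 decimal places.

9.660

lx·mx by age: 0, 1.98, 1.68, 2.46, 3.3, 0.24
R0 = Σ lx·mx = 9.66 → 9.660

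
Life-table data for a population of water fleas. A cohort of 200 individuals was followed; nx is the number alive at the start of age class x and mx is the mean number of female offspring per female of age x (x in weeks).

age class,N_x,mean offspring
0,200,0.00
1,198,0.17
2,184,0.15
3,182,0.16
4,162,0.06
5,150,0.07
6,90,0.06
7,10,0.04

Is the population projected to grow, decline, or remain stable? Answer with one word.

declining

lx = nx/n0 = nx/200: 1, 0.99, 0.92, 0.91, 0.81, 0.75, 0.45, 0.05
R0 = Σ lx·mx = 0 + 0.1683 + 0.138 + 0.1456 + 0.0486 + 0.0525 + 0.027 + 0.002 = 0.582
R0 < 1, so the population is declining.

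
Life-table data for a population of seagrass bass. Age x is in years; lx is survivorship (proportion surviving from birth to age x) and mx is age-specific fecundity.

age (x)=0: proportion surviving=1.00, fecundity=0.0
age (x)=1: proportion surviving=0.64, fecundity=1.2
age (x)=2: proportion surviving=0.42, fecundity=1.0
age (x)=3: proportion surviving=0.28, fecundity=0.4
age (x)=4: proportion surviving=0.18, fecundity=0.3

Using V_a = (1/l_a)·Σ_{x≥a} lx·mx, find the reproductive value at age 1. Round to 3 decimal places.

2.116

lx·mx for x ≥ 1: 0.768, 0.42, 0.112, 0.054 → sum = 1.354
V_1 = 1.354 / l_1 = 1.354 / 0.64 = 2.115625 → 2.116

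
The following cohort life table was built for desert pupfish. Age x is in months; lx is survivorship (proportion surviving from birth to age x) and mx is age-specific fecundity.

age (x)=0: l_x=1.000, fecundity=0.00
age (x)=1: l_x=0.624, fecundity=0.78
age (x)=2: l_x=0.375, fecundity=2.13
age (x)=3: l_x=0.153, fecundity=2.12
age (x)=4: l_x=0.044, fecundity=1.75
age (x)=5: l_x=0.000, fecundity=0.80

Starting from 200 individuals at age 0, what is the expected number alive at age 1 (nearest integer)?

Expected survivors = N0 · l_1 = 200 × 0.624 = 124.8 → 125

125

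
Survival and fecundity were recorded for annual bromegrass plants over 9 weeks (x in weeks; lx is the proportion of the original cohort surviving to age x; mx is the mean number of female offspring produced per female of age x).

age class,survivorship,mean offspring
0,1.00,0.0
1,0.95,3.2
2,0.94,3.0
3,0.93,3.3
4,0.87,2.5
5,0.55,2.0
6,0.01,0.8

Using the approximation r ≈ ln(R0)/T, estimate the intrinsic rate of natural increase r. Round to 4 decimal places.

0.9510

R0 = Σ lx·mx = 0 + 3.04 + 2.82 + 3.069 + 2.175 + 1.1 + 0.008 = 12.212
Σ x·lx·mx = 32.135; T = 32.135/12.212 = 2.63143…
r ≈ ln(R0)/T = ln(12.212)/2.63143… = 0.950974… → 0.9510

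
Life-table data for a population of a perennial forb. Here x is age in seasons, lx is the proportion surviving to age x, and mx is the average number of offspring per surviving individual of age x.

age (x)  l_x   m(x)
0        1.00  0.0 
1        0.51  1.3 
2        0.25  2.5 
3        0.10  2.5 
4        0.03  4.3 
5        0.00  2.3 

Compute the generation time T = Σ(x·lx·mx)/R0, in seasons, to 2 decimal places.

lx·mx: 0, 0.663, 0.625, 0.25, 0.129, 0 → R0 = 1.667
x·lx·mx: 0, 0.663, 1.25, 0.75, 0.516, 0 → Σ = 3.179
T = 3.179 / 1.667 = 1.907019… → 1.91

1.91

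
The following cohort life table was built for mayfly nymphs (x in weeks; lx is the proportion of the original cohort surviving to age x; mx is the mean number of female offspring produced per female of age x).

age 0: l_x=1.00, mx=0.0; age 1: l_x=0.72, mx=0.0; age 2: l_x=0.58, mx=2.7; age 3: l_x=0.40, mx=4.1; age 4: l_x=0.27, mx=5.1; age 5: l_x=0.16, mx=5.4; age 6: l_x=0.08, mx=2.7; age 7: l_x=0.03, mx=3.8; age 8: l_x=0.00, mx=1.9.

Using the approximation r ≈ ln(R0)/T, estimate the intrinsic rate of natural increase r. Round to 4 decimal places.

0.5073

R0 = Σ lx·mx = 0 + 0 + 1.566 + 1.64 + 1.377 + 0.864 + 0.216 + 0.114 + 0 = 5.777
Σ x·lx·mx = 19.974; T = 19.974/5.777 = 3.4575…
r ≈ ln(R0)/T = ln(5.777)/3.4575… = 0.507269… → 0.5073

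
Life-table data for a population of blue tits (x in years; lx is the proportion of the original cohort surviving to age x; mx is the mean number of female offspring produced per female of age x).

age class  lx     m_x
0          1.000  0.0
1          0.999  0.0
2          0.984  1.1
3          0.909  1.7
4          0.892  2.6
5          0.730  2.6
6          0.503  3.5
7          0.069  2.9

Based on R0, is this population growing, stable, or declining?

R0 = Σ lx·mx = 0 + 0 + 1.0824 + 1.5453 + 2.3192 + 1.898 + 1.7605 + 0.2001 = 8.8055
R0 > 1, so the population is growing.

growing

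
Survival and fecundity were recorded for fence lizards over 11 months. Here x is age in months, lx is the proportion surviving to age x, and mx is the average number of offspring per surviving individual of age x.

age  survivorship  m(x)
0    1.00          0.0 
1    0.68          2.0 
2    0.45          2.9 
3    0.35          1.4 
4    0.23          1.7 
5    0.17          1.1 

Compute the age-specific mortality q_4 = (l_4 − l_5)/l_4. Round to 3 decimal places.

0.261

q_4 = (l_4 − l_5) / l_4 = (0.23 − 0.17) / 0.23
     = 0.06 / 0.23 = 0.26087… → 0.261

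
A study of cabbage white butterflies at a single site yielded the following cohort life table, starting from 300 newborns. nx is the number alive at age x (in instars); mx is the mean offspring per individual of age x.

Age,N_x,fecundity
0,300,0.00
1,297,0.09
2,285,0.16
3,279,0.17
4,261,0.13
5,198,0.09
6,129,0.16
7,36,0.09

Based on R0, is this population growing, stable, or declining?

lx = nx/n0 = nx/300: 1, 0.99, 0.95, 0.93, 0.87, 0.66, 0.43, 0.12
R0 = Σ lx·mx = 0 + 0.0891 + 0.152 + 0.1581 + 0.1131 + 0.0594 + 0.0688 + 0.0108 = 0.6513
R0 < 1, so the population is declining.

declining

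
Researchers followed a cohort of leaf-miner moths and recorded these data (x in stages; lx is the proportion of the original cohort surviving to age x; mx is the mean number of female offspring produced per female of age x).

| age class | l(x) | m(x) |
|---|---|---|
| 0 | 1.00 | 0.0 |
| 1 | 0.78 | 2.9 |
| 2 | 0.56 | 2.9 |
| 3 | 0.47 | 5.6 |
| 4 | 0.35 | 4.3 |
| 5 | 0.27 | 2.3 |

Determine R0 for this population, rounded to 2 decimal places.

lx·mx by age: 0, 2.262, 1.624, 2.632, 1.505, 0.621
R0 = Σ lx·mx = 8.644 → 8.64

8.64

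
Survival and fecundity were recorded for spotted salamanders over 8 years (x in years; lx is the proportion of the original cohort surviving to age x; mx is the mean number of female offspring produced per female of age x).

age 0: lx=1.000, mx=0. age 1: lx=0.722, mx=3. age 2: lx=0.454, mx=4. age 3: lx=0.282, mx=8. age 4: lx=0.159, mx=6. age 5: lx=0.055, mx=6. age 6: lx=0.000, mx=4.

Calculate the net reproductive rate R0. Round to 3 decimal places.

lx·mx by age: 0, 2.166, 1.816, 2.256, 0.954, 0.33, 0
R0 = Σ lx·mx = 7.522 → 7.522

7.522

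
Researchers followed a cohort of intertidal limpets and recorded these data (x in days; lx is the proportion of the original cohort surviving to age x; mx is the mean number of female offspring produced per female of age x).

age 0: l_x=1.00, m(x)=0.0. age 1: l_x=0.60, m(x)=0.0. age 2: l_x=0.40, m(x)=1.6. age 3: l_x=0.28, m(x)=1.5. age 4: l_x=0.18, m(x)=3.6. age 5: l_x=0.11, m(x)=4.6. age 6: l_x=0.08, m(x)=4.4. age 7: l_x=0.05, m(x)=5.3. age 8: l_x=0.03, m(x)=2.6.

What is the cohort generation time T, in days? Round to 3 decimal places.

4.212

lx·mx: 0, 0, 0.64, 0.42, 0.648, 0.506, 0.352, 0.265, 0.078 → R0 = 2.909
x·lx·mx: 0, 0, 1.28, 1.26, 2.592, 2.53, 2.112, 1.855, 0.624 → Σ = 12.253
T = 12.253 / 2.909 = 4.2121… → 4.212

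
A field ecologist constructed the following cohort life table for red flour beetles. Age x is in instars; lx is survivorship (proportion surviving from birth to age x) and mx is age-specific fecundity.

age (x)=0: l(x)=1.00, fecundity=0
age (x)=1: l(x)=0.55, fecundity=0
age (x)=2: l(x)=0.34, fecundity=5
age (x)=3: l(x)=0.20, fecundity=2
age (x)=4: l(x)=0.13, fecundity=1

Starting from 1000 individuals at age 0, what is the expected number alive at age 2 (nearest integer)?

Expected survivors = N0 · l_2 = 1000 × 0.34 = 340 → 340

340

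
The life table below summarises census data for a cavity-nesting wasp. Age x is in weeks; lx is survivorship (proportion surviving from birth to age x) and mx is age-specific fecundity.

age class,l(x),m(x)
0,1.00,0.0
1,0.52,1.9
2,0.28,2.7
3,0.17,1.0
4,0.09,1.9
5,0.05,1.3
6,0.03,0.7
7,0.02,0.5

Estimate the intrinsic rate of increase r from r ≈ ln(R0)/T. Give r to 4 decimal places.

R0 = Σ lx·mx = 0 + 0.988 + 0.756 + 0.17 + 0.171 + 0.065 + 0.021 + 0.01 = 2.181
Σ x·lx·mx = 4.215; T = 4.215/2.181 = 1.9326…
r ≈ ln(R0)/T = ln(2.181)/1.9326… = 0.403489… → 0.4035

0.4035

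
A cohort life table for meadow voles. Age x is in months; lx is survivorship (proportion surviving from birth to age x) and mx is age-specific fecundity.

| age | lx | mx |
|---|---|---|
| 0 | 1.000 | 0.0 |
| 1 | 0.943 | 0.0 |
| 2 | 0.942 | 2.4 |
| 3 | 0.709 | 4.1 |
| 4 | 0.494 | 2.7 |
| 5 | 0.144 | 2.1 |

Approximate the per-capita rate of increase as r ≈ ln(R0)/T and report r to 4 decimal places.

0.6494

R0 = Σ lx·mx = 0 + 0 + 2.2608 + 2.9069 + 1.3338 + 0.3024 = 6.8039
Σ x·lx·mx = 20.0895; T = 20.0895/6.8039 = 2.95264…
r ≈ ln(R0)/T = ln(6.8039)/2.95264… = 0.649416… → 0.6494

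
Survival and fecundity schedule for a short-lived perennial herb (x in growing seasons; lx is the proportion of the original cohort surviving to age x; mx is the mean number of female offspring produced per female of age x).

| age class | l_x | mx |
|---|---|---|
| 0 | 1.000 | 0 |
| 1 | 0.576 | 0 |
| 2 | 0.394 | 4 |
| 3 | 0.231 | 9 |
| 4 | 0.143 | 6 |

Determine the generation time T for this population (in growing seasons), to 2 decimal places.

2.84

lx·mx: 0, 0, 1.576, 2.079, 0.858 → R0 = 4.513
x·lx·mx: 0, 0, 3.152, 6.237, 3.432 → Σ = 12.821
T = 12.821 / 4.513 = 2.840904… → 2.84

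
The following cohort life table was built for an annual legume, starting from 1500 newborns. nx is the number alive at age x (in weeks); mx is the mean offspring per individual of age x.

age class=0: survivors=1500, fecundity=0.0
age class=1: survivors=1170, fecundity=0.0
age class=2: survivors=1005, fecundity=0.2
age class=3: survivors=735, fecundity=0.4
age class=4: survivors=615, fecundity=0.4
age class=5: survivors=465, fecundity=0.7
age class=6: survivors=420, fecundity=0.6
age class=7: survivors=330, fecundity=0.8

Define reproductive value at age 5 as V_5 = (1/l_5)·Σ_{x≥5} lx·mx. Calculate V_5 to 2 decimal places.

1.81

lx = nx/n0 = nx/1500: 1, 0.78, 0.67, 0.49, 0.41, 0.31, 0.28, 0.22
lx·mx for x ≥ 5: 0.217, 0.168, 0.176 → sum = 0.561
V_5 = 0.561 / l_5 = 0.561 / 0.31 = 1.809677… → 1.81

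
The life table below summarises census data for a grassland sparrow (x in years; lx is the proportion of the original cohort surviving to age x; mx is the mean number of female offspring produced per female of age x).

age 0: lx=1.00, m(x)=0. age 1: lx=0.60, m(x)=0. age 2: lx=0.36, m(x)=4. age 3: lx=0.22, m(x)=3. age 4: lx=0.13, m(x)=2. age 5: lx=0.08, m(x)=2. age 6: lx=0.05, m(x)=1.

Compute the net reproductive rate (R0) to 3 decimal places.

lx·mx by age: 0, 0, 1.44, 0.66, 0.26, 0.16, 0.05
R0 = Σ lx·mx = 2.57 → 2.570

2.570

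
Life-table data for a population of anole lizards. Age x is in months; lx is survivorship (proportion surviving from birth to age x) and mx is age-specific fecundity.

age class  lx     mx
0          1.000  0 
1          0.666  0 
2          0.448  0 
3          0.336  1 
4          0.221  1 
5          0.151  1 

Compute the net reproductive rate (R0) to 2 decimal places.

lx·mx by age: 0, 0, 0, 0.336, 0.221, 0.151
R0 = Σ lx·mx = 0.708 → 0.71

0.71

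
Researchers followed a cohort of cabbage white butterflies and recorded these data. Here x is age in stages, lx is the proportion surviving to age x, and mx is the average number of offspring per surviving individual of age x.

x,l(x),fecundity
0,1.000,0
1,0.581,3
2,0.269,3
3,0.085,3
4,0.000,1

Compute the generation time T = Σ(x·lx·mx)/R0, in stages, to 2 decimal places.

1.47

lx·mx: 0, 1.743, 0.807, 0.255, 0 → R0 = 2.805
x·lx·mx: 0, 1.743, 1.614, 0.765, 0 → Σ = 4.122
T = 4.122 / 2.805 = 1.469519… → 1.47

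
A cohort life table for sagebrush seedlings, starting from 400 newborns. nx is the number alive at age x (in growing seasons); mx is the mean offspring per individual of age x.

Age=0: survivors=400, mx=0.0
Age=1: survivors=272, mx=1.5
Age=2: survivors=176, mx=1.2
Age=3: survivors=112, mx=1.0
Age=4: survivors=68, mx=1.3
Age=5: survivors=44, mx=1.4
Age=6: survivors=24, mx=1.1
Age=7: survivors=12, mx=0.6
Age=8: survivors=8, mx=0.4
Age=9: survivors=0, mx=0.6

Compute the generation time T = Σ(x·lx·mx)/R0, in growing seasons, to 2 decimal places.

2.25

lx = nx/n0 = nx/400: 1, 0.68, 0.44, 0.28, 0.17, 0.11, 0.06, 0.03, 0.02, 0
lx·mx: 0, 1.02, 0.528, 0.28, 0.221, 0.154, 0.066, 0.018, 0.008, 0 → R0 = 2.295
x·lx·mx: 0, 1.02, 1.056, 0.84, 0.884, 0.77, 0.396, 0.126, 0.064, 0 → Σ = 5.156
T = 5.156 / 2.295 = 2.246623… → 2.25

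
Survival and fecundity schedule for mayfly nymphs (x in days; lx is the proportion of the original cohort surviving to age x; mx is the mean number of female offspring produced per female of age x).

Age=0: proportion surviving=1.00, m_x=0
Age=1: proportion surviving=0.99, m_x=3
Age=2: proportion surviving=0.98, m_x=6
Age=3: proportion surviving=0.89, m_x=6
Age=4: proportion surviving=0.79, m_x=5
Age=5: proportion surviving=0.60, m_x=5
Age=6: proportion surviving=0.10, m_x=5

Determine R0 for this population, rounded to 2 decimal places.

21.64

lx·mx by age: 0, 2.97, 5.88, 5.34, 3.95, 3, 0.5
R0 = Σ lx·mx = 21.64 → 21.64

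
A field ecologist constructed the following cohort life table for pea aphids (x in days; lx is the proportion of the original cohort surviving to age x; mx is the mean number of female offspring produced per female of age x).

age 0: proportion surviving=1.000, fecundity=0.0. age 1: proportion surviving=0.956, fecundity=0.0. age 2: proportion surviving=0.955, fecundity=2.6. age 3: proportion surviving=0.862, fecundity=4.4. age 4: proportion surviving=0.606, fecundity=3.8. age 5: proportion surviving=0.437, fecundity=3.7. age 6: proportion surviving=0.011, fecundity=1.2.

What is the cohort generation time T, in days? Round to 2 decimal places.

lx·mx: 0, 0, 2.483, 3.7928, 2.3028, 1.6169, 0.0132 → R0 = 10.2087
x·lx·mx: 0, 0, 4.966, 11.3784, 9.2112, 8.0845, 0.0792 → Σ = 33.7193
T = 33.7193 / 10.2087 = 3.302996… → 3.30

3.30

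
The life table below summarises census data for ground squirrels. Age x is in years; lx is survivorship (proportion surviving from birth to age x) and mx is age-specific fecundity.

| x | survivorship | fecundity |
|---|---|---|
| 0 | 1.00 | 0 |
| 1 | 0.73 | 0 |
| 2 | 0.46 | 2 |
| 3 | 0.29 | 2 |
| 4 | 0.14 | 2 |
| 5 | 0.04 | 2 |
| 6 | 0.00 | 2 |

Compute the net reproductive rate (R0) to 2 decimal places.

1.86

lx·mx by age: 0, 0, 0.92, 0.58, 0.28, 0.08, 0
R0 = Σ lx·mx = 1.86 → 1.86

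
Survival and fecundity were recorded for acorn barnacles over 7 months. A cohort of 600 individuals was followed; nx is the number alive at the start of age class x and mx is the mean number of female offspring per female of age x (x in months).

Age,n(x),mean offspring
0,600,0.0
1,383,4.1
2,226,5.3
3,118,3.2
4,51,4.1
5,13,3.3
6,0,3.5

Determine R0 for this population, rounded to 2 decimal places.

lx = nx/n0 = nx/600: 1, 0.63833…, 0.37667…, 0.19667…, 0.085, 0.02167…, 0
lx·mx by age: 0, 2.617167…, 1.996333…, 0.629333…, 0.3485, 0.0715…, 0
R0 = Σ lx·mx = 5.662833… → 5.66

5.66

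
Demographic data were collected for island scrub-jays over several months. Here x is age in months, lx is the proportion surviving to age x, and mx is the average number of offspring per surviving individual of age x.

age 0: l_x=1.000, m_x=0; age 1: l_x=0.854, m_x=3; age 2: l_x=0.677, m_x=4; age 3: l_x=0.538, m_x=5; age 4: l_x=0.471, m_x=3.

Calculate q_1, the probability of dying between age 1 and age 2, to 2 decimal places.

q_1 = (l_1 − l_2) / l_1 = (0.854 − 0.677) / 0.854
     = 0.177 / 0.854 = 0.20726… → 0.21

0.21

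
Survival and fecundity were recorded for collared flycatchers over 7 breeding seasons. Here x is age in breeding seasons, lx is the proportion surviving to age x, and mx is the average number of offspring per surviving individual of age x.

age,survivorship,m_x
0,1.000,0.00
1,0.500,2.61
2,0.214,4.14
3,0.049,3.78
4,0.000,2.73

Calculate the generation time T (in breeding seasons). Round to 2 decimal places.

1.53

lx·mx: 0, 1.305, 0.88596, 0.18522, 0 → R0 = 2.37618
x·lx·mx: 0, 1.305, 1.77192, 0.55566, 0 → Σ = 3.63258
T = 3.63258 / 2.37618 = 1.528748… → 1.53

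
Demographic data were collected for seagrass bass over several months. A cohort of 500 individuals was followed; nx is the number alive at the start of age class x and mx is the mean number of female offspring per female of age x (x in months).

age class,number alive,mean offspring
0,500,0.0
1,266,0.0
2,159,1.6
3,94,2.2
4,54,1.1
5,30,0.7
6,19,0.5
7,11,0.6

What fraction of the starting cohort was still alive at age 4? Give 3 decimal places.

l_4 = n_4/n_0 = 54/500 = 0.108 → 0.108

0.108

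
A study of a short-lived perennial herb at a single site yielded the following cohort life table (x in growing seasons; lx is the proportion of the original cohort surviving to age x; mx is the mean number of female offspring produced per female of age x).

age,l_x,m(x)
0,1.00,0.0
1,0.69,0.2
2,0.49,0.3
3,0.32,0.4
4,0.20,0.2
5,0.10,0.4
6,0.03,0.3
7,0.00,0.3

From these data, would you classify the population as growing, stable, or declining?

R0 = Σ lx·mx = 0 + 0.138 + 0.147 + 0.128 + 0.04 + 0.04 + 0.009 + 0 = 0.502
R0 < 1, so the population is declining.

declining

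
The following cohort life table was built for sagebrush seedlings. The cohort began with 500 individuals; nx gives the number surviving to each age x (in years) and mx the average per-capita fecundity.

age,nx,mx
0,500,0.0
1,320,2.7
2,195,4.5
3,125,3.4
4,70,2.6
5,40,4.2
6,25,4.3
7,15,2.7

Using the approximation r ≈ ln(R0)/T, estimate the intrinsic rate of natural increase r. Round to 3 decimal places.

lx = nx/n0 = nx/500: 1, 0.64, 0.39, 0.25, 0.14, 0.08, 0.05, 0.03
R0 = Σ lx·mx = 0 + 1.728 + 1.755 + 0.85 + 0.364 + 0.336 + 0.215 + 0.081 = 5.329
Σ x·lx·mx = 12.781; T = 12.781/5.329 = 2.39839…
r ≈ ln(R0)/T = ln(5.329)/2.39839… = 0.69762… → 0.698

0.698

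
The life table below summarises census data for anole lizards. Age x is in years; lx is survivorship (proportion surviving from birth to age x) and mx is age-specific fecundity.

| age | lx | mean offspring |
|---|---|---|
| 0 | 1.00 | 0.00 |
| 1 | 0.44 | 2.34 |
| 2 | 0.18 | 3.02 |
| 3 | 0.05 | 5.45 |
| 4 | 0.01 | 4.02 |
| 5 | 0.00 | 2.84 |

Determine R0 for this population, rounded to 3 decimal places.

lx·mx by age: 0, 1.0296, 0.5436, 0.2725, 0.0402, 0
R0 = Σ lx·mx = 1.8859 → 1.886

1.886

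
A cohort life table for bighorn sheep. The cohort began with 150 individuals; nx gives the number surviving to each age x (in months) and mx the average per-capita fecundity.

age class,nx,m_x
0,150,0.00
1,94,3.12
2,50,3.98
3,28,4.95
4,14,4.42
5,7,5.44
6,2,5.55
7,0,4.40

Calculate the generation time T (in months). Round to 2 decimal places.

lx = nx/n0 = nx/150: 1, 0.62667…, 0.33333…, 0.18667…, 0.09333…, 0.04667…, 0.01333…, 0
lx·mx: 0, 1.9552…, 1.326667…, 0.924…, 0.412533…, 0.253867…, 0.074…, 0 → R0 = 4.946267…
x·lx·mx: 0, 1.9552…, 2.653333…, 2.772…, 1.650133…, 1.269333…, 0.444…, 0 → Σ = 10.744…
T = 10.744… / 4.946267… = 2.172143… → 2.17

2.17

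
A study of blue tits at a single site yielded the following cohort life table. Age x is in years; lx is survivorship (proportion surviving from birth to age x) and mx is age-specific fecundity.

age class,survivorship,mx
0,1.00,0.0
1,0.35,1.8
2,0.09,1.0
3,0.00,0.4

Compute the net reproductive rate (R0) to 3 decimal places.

0.720

lx·mx by age: 0, 0.63, 0.09, 0
R0 = Σ lx·mx = 0.72 → 0.720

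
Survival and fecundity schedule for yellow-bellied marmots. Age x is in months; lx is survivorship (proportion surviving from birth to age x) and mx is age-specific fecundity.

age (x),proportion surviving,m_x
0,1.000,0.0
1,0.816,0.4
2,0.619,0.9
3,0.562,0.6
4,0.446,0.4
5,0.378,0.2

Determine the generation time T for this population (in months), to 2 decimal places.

lx·mx: 0, 0.3264, 0.5571, 0.3372, 0.1784, 0.0756 → R0 = 1.4747
x·lx·mx: 0, 0.3264, 1.1142, 1.0116, 0.7136, 0.378 → Σ = 3.5438
T = 3.5438 / 1.4747 = 2.403065… → 2.40

2.40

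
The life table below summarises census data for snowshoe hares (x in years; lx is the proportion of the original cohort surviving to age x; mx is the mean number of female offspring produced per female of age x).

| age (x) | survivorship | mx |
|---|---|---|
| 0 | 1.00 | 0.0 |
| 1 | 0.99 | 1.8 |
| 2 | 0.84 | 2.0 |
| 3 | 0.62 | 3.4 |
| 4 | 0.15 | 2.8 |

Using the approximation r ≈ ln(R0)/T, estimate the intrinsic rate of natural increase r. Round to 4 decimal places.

0.8157

R0 = Σ lx·mx = 0 + 1.782 + 1.68 + 2.108 + 0.42 = 5.99
Σ x·lx·mx = 13.146; T = 13.146/5.99 = 2.19466…
r ≈ ln(R0)/T = ln(5.99)/2.19466… = 0.815659… → 0.8157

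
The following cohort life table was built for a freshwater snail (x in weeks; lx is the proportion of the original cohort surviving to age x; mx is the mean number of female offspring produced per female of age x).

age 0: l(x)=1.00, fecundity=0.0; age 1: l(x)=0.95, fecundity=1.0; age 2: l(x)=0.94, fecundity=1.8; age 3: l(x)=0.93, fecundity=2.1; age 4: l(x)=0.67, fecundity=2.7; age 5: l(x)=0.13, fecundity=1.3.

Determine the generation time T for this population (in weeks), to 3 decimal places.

2.780

lx·mx: 0, 0.95, 1.692, 1.953, 1.809, 0.169 → R0 = 6.573
x·lx·mx: 0, 0.95, 3.384, 5.859, 7.236, 0.845 → Σ = 18.274
T = 18.274 / 6.573 = 2.780161… → 2.780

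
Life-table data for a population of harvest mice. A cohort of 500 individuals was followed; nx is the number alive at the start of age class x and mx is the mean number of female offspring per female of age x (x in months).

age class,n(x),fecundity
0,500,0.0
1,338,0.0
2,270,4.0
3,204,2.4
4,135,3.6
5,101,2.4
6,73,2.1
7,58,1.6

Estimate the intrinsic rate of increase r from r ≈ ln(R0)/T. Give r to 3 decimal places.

0.495

lx = nx/n0 = nx/500: 1, 0.676, 0.54, 0.408, 0.27, 0.202, 0.146, 0.116
R0 = Σ lx·mx = 0 + 0 + 2.16 + 0.9792 + 0.972 + 0.4848 + 0.3066 + 0.1856 = 5.0882
Σ x·lx·mx = 16.7084; T = 16.7084/5.0882 = 3.28375…
r ≈ ln(R0)/T = ln(5.0882)/3.28375… = 0.49545… → 0.495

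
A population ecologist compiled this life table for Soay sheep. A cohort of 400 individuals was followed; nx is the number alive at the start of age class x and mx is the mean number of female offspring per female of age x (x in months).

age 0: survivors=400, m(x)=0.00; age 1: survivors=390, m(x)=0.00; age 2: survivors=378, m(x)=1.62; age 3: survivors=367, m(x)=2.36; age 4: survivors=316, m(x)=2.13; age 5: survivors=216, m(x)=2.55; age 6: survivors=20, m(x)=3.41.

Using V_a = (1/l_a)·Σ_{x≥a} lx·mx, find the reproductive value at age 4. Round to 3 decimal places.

lx = nx/n0 = nx/400: 1, 0.975, 0.945, 0.9175, 0.79, 0.54, 0.05
lx·mx for x ≥ 4: 1.6827, 1.377, 0.1705 → sum = 3.2302
V_4 = 3.2302 / l_4 = 3.2302 / 0.79 = 4.088861… → 4.089

4.089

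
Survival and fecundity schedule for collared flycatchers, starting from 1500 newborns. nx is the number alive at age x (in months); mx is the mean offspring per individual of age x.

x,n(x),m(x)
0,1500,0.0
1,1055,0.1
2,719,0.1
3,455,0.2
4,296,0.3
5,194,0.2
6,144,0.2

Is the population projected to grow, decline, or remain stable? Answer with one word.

lx = nx/n0 = nx/1500: 1, 0.70333…, 0.47933…, 0.30333…, 0.19733…, 0.12933…, 0.096
R0 = Σ lx·mx = 0 + 0.070333… + 0.047933… + 0.060667… + 0.0592… + 0.025867… + 0.0192 = 0.2832…
R0 < 1, so the population is declining.

declining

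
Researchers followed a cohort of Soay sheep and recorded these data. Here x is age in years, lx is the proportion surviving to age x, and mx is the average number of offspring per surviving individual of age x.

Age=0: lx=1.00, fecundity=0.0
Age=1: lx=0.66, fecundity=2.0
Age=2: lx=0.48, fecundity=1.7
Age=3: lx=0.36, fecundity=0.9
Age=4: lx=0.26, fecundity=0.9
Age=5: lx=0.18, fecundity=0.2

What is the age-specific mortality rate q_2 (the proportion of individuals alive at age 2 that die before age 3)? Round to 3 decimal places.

0.250

q_2 = (l_2 − l_3) / l_2 = (0.48 − 0.36) / 0.48
     = 0.12 / 0.48 = 0.25 → 0.250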